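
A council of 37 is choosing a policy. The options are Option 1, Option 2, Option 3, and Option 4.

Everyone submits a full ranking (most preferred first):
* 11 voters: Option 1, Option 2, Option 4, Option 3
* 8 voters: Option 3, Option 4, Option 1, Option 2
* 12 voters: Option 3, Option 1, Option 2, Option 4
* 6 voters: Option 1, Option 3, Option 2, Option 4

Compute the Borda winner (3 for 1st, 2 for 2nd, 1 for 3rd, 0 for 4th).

Option 1

Option 1: 11×3 + 8×1 + 12×2 + 6×3 = 83
Option 2: 11×2 + 8×0 + 12×1 + 6×1 = 40
Option 3: 11×0 + 8×3 + 12×3 + 6×2 = 72
Option 4: 11×1 + 8×2 + 12×0 + 6×0 = 27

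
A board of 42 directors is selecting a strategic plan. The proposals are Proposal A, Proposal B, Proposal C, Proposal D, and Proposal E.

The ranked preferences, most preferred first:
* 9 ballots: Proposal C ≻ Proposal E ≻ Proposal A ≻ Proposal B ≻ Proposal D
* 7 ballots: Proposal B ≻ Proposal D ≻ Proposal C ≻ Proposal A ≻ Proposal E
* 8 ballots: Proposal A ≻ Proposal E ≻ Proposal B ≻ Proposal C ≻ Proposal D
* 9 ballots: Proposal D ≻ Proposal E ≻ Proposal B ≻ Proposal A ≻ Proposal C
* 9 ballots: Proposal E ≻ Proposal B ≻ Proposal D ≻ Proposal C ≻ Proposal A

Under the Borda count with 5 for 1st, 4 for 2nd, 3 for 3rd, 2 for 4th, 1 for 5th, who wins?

Proposal E

Proposal A: 9×3 + 7×2 + 8×5 + 9×2 + 9×1 = 108
Proposal B: 9×2 + 7×5 + 8×3 + 9×3 + 9×4 = 140
Proposal C: 9×5 + 7×3 + 8×2 + 9×1 + 9×2 = 109
Proposal D: 9×1 + 7×4 + 8×1 + 9×5 + 9×3 = 117
Proposal E: 9×4 + 7×1 + 8×4 + 9×4 + 9×5 = 156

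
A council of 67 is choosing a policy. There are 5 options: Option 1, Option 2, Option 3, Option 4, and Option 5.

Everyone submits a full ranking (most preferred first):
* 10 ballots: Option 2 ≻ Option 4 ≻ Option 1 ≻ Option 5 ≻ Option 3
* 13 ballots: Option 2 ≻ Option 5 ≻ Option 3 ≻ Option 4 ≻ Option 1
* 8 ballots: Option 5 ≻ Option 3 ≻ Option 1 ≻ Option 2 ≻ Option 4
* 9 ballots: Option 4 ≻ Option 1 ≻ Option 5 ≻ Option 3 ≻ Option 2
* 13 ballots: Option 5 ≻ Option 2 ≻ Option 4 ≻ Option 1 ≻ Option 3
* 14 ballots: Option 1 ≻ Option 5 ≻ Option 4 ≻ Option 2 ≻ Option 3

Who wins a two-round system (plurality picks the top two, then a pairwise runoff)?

Round 1 first-place votes: Option 1 14, Option 2 23, Option 3 0, Option 4 9, Option 5 21. Option 2 and Option 5 advance.
Runoff: Option 2 is ranked above Option 5 on 23 ballots, Option 5 above Option 2 on 44.

Option 5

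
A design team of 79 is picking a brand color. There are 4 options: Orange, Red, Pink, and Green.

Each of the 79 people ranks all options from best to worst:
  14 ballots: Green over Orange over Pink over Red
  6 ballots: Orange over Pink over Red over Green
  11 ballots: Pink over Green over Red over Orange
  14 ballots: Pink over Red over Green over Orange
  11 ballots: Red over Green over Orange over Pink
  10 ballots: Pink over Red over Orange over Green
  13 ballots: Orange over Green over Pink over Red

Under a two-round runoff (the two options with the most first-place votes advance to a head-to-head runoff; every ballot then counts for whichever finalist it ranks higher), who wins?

Orange

Round 1 first-place votes: Orange 19, Red 11, Pink 35, Green 14. Pink and Orange advance.
Runoff: Pink is ranked above Orange on 35 ballots, Orange above Pink on 44.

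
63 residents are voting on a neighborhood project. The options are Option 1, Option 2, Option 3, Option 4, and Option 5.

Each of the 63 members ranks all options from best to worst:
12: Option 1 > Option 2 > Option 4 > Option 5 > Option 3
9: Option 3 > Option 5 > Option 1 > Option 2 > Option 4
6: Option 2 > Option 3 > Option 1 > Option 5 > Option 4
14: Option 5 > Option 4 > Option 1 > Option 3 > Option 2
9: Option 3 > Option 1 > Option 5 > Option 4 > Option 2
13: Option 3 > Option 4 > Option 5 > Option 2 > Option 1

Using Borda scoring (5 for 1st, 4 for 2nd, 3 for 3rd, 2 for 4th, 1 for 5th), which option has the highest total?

Option 1: 12×5 + 9×3 + 6×3 + 14×3 + 9×4 + 13×1 = 196
Option 2: 12×4 + 9×2 + 6×5 + 14×1 + 9×1 + 13×2 = 145
Option 3: 12×1 + 9×5 + 6×4 + 14×2 + 9×5 + 13×5 = 219
Option 4: 12×3 + 9×1 + 6×1 + 14×4 + 9×2 + 13×4 = 177
Option 5: 12×2 + 9×4 + 6×2 + 14×5 + 9×3 + 13×3 = 208

Option 3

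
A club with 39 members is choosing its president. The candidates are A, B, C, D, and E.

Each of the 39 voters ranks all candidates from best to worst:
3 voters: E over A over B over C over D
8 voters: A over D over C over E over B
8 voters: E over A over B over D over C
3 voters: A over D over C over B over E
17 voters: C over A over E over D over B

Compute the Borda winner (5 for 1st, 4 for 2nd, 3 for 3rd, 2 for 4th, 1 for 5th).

A: 3×4 + 8×5 + 8×4 + 3×5 + 17×4 = 167
B: 3×3 + 8×1 + 8×3 + 3×2 + 17×1 = 64
C: 3×2 + 8×3 + 8×1 + 3×3 + 17×5 = 132
D: 3×1 + 8×4 + 8×2 + 3×4 + 17×2 = 97
E: 3×5 + 8×2 + 8×5 + 3×1 + 17×3 = 125

A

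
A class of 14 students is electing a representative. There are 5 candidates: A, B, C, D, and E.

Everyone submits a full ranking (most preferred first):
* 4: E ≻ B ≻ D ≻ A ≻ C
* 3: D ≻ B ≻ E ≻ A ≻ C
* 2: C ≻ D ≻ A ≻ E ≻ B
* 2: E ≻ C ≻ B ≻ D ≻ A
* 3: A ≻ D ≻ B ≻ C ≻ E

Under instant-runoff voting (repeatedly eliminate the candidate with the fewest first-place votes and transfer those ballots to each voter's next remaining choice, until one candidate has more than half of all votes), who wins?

Round 1: A 3, B 0, C 2, D 3, E 6. B eliminated.
Round 2: A 3, C 2, D 3, E 6. C eliminated.
Round 3: A 3, D 5, E 6. A eliminated.
Round 4: D 8, E 6. D has a majority (≥8).

D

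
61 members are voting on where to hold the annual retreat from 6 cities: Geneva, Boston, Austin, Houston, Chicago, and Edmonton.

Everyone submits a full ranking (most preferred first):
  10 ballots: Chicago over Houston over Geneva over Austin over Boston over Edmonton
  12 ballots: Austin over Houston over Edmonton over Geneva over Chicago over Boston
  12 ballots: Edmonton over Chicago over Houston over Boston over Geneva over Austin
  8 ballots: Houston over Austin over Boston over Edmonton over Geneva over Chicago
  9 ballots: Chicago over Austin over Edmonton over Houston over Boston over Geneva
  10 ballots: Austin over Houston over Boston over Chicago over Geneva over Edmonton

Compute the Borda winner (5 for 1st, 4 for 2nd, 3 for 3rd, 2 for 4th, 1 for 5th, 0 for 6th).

Geneva: 10×3 + 12×2 + 12×1 + 8×1 + 9×0 + 10×1 = 84
Boston: 10×1 + 12×0 + 12×2 + 8×3 + 9×1 + 10×3 = 97
Austin: 10×2 + 12×5 + 12×0 + 8×4 + 9×4 + 10×5 = 198
Houston: 10×4 + 12×4 + 12×3 + 8×5 + 9×2 + 10×4 = 222
Chicago: 10×5 + 12×1 + 12×4 + 8×0 + 9×5 + 10×2 = 175
Edmonton: 10×0 + 12×3 + 12×5 + 8×2 + 9×3 + 10×0 = 139

Houston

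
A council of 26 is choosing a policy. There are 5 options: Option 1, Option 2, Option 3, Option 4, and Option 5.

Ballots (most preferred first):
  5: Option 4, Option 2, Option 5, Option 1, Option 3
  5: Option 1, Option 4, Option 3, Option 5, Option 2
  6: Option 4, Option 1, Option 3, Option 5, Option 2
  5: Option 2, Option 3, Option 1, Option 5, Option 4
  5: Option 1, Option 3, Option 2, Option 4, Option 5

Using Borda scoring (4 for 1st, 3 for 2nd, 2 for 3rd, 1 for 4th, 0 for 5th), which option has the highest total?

Option 1

Option 1: 5×1 + 5×4 + 6×3 + 5×2 + 5×4 = 73
Option 2: 5×3 + 5×0 + 6×0 + 5×4 + 5×2 = 45
Option 3: 5×0 + 5×2 + 6×2 + 5×3 + 5×3 = 52
Option 4: 5×4 + 5×3 + 6×4 + 5×0 + 5×1 = 64
Option 5: 5×2 + 5×1 + 6×1 + 5×1 + 5×0 = 26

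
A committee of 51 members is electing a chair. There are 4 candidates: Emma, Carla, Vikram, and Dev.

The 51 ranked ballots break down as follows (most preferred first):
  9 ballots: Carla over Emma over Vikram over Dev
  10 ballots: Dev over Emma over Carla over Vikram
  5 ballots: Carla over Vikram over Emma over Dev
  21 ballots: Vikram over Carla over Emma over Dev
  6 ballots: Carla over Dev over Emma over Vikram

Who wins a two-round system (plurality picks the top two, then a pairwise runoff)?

Carla

Round 1 first-place votes: Emma 0, Carla 20, Vikram 21, Dev 10. Vikram and Carla advance.
Runoff: Vikram is ranked above Carla on 21 ballots, Carla above Vikram on 30.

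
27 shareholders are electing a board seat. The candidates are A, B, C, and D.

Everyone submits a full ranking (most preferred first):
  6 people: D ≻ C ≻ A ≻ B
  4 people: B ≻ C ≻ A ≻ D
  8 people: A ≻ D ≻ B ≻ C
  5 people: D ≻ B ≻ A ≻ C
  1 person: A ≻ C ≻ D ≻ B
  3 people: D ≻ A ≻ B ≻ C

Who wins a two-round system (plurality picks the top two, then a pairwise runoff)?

D

Round 1 first-place votes: A 9, B 4, C 0, D 14. D and A advance.
Runoff: D is ranked above A on 14 ballots, A above D on 13.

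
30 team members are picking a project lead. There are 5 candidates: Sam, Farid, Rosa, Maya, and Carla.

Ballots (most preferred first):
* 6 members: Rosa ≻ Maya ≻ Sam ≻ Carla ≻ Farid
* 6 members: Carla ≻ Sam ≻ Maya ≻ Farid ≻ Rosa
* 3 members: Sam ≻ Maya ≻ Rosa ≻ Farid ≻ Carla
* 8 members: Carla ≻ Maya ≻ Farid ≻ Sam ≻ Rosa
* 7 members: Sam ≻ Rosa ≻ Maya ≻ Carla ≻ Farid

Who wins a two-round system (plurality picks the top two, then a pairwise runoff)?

Sam

Round 1 first-place votes: Sam 10, Farid 0, Rosa 6, Maya 0, Carla 14. Carla and Sam advance.
Runoff: Carla is ranked above Sam on 14 ballots, Sam above Carla on 16.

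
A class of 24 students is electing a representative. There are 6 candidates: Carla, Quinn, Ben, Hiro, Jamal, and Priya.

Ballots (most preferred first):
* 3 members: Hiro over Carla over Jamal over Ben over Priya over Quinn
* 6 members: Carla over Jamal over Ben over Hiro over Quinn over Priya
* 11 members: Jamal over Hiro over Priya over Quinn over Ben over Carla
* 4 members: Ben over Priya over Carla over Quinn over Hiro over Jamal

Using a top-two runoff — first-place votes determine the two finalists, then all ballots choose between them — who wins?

Carla

Round 1 first-place votes: Carla 6, Quinn 0, Ben 4, Hiro 3, Jamal 11, Priya 0. Jamal and Carla advance.
Runoff: Jamal is ranked above Carla on 11 ballots, Carla above Jamal on 13.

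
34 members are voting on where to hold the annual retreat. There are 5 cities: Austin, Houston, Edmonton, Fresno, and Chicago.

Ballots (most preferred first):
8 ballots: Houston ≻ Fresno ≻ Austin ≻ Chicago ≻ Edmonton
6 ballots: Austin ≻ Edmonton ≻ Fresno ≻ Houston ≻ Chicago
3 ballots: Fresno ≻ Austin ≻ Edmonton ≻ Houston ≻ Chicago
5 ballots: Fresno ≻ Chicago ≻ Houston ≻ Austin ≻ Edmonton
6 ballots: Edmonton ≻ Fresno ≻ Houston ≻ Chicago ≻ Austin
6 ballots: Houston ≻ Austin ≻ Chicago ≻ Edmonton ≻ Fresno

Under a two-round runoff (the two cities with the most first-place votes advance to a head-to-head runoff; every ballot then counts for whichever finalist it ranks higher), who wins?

Round 1 first-place votes: Austin 6, Houston 14, Edmonton 6, Fresno 8, Chicago 0. Houston and Fresno advance.
Runoff: Houston is ranked above Fresno on 14 ballots, Fresno above Houston on 20.

Fresno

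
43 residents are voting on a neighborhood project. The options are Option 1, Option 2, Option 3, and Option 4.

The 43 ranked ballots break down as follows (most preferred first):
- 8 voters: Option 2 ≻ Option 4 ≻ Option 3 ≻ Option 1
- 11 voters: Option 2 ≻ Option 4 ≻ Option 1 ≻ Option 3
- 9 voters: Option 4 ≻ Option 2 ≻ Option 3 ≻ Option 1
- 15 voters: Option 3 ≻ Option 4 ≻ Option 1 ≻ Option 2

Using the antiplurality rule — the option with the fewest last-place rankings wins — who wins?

Option 4

Last-place votes: Option 1 17, Option 2 15, Option 3 11, Option 4 0.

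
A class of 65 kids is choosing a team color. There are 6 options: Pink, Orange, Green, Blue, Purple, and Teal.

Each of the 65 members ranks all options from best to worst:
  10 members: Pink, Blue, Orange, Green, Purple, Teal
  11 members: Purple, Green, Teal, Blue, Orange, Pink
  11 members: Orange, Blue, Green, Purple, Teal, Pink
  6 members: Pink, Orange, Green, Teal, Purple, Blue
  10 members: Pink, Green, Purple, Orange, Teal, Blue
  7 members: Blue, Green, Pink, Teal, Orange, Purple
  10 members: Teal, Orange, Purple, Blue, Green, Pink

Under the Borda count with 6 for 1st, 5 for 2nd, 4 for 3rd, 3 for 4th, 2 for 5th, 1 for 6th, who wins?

Green

Pink: 10×6 + 11×1 + 11×1 + 6×6 + 10×6 + 7×4 + 10×1 = 216
Orange: 10×4 + 11×2 + 11×6 + 6×5 + 10×3 + 7×2 + 10×5 = 252
Green: 10×3 + 11×5 + 11×4 + 6×4 + 10×5 + 7×5 + 10×2 = 258
Blue: 10×5 + 11×3 + 11×5 + 6×1 + 10×1 + 7×6 + 10×3 = 226
Purple: 10×2 + 11×6 + 11×3 + 6×2 + 10×4 + 7×1 + 10×4 = 218
Teal: 10×1 + 11×4 + 11×2 + 6×3 + 10×2 + 7×3 + 10×6 = 195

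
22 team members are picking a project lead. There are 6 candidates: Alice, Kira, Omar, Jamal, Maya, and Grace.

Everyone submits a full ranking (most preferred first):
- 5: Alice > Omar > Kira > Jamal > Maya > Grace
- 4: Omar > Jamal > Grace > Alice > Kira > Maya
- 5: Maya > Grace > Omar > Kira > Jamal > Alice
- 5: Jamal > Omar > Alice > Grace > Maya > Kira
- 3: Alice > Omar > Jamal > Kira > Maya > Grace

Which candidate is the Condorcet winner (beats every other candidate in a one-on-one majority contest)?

Omar vs Alice: 14–8
Omar vs Kira: 22–0
Omar vs Jamal: 17–5
Omar vs Maya: 17–5
Omar vs Grace: 17–5
Omar beats every other candidate.

Omar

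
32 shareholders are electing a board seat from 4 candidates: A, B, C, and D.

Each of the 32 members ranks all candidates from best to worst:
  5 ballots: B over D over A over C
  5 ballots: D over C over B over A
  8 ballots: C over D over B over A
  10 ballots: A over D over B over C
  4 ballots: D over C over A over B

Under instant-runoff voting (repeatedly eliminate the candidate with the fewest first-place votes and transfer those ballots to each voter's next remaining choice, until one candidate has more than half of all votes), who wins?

D

Round 1: A 10, B 5, C 8, D 9. B eliminated.
Round 2: A 10, C 8, D 14. C eliminated.
Round 3: A 10, D 22. D has a majority (≥17).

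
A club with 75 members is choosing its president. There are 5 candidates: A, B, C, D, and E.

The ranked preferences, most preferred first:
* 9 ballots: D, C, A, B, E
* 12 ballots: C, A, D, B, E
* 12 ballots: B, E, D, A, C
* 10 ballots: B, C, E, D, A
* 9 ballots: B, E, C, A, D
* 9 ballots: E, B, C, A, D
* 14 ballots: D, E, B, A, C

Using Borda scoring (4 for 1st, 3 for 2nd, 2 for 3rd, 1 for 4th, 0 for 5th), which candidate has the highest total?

B

A: 9×2 + 12×3 + 12×1 + 10×0 + 9×1 + 9×1 + 14×1 = 98
B: 9×1 + 12×1 + 12×4 + 10×4 + 9×4 + 9×3 + 14×2 = 200
C: 9×3 + 12×4 + 12×0 + 10×3 + 9×2 + 9×2 + 14×0 = 141
D: 9×4 + 12×2 + 12×2 + 10×1 + 9×0 + 9×0 + 14×4 = 150
E: 9×0 + 12×0 + 12×3 + 10×2 + 9×3 + 9×4 + 14×3 = 161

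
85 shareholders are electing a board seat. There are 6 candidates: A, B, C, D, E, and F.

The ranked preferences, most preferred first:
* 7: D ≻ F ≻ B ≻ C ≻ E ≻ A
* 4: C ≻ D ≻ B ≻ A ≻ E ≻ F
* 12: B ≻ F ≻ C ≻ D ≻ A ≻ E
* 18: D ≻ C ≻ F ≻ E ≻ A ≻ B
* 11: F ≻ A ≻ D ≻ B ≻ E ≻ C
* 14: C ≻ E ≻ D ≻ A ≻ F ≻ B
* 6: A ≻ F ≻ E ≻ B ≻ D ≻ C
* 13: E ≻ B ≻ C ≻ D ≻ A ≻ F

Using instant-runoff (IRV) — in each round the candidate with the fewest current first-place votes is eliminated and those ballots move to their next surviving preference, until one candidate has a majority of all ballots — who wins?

Round 1: A 6, B 12, C 18, D 25, E 13, F 11. A eliminated.
Round 2: B 12, C 18, D 25, E 13, F 17. B eliminated.
Round 3: C 18, D 25, E 13, F 29. E eliminated.
Round 4: C 31, D 25, F 29. D eliminated.
Round 5: C 49, F 36. C has a majority (≥43).

C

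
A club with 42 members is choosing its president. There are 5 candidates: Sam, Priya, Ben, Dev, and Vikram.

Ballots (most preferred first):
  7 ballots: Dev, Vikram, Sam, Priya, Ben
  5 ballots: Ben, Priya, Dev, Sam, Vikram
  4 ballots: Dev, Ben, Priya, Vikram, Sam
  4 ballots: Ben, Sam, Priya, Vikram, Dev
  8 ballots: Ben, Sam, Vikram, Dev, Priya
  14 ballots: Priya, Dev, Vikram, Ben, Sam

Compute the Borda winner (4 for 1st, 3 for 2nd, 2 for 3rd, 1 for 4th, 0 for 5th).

Dev

Sam: 7×2 + 5×1 + 4×0 + 4×3 + 8×3 + 14×0 = 55
Priya: 7×1 + 5×3 + 4×2 + 4×2 + 8×0 + 14×4 = 94
Ben: 7×0 + 5×4 + 4×3 + 4×4 + 8×4 + 14×1 = 94
Dev: 7×4 + 5×2 + 4×4 + 4×0 + 8×1 + 14×3 = 104
Vikram: 7×3 + 5×0 + 4×1 + 4×1 + 8×2 + 14×2 = 73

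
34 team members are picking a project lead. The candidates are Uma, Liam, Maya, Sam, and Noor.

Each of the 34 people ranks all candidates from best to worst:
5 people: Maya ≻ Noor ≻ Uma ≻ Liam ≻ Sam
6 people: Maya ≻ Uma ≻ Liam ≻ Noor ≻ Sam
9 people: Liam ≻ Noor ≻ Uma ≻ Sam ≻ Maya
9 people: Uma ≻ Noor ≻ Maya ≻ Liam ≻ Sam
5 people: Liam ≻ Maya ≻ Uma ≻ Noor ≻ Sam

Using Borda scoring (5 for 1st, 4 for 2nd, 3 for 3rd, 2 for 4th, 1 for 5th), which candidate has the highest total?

Uma: 5×3 + 6×4 + 9×3 + 9×5 + 5×3 = 126
Liam: 5×2 + 6×3 + 9×5 + 9×2 + 5×5 = 116
Maya: 5×5 + 6×5 + 9×1 + 9×3 + 5×4 = 111
Sam: 5×1 + 6×1 + 9×2 + 9×1 + 5×1 = 43
Noor: 5×4 + 6×2 + 9×4 + 9×4 + 5×2 = 114

Uma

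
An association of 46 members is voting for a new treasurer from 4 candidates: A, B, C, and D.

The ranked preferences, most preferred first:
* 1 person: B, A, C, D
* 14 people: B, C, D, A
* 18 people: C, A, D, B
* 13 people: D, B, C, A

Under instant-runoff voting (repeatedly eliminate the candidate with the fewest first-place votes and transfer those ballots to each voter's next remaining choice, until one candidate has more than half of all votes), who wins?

Round 1: A 0, B 15, C 18, D 13. A eliminated.
Round 2: B 15, C 18, D 13. D eliminated.
Round 3: B 28, C 18. B has a majority (≥24).

B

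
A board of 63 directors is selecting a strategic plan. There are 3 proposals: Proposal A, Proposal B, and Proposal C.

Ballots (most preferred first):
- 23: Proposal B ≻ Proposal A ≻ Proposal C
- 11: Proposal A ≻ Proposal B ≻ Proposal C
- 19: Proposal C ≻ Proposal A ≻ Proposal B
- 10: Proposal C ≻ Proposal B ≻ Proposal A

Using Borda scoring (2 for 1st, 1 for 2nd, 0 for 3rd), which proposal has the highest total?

Proposal B

Proposal A: 23×1 + 11×2 + 19×1 + 10×0 = 64
Proposal B: 23×2 + 11×1 + 19×0 + 10×1 = 67
Proposal C: 23×0 + 11×0 + 19×2 + 10×2 = 58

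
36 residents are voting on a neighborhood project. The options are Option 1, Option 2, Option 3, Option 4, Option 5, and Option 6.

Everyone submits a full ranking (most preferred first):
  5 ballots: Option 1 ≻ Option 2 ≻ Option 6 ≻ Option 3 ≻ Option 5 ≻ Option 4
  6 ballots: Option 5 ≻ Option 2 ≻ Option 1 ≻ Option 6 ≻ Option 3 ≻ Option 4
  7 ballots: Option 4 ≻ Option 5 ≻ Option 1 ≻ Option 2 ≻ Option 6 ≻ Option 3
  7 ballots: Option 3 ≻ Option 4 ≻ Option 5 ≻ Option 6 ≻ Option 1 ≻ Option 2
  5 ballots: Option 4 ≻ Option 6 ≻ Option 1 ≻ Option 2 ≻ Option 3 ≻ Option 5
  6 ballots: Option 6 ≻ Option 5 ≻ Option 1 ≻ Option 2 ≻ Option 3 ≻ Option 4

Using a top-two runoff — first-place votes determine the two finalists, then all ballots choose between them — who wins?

Round 1 first-place votes: Option 1 5, Option 2 0, Option 3 7, Option 4 12, Option 5 6, Option 6 6. Option 4 and Option 3 advance.
Runoff: Option 4 is ranked above Option 3 on 12 ballots, Option 3 above Option 4 on 24.

Option 3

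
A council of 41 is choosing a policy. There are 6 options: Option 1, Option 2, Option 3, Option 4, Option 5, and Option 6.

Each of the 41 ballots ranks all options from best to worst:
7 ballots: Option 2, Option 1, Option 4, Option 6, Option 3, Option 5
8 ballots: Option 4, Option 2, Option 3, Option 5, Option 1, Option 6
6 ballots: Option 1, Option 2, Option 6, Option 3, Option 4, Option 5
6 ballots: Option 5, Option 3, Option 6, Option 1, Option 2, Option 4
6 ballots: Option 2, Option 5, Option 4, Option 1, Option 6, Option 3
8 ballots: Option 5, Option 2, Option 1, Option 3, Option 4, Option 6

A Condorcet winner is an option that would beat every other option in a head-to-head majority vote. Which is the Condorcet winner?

Option 2

Option 2 vs Option 1: 29–12
Option 2 vs Option 3: 35–6
Option 2 vs Option 4: 33–8
Option 2 vs Option 5: 27–14
Option 2 vs Option 6: 35–6
Option 2 beats every other option.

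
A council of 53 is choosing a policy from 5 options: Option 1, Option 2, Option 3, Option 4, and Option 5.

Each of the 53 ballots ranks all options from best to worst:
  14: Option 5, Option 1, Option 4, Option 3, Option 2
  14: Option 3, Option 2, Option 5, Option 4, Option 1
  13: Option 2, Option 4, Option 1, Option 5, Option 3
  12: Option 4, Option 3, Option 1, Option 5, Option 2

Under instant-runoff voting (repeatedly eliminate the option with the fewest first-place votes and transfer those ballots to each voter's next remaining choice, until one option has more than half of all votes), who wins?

Option 5

Round 1: Option 1 0, Option 2 13, Option 3 14, Option 4 12, Option 5 14. Option 1 eliminated.
Round 2: Option 2 13, Option 3 14, Option 4 12, Option 5 14. Option 4 eliminated.
Round 3: Option 2 13, Option 3 26, Option 5 14. Option 2 eliminated.
Round 4: Option 3 26, Option 5 27. Option 5 has a majority (≥27).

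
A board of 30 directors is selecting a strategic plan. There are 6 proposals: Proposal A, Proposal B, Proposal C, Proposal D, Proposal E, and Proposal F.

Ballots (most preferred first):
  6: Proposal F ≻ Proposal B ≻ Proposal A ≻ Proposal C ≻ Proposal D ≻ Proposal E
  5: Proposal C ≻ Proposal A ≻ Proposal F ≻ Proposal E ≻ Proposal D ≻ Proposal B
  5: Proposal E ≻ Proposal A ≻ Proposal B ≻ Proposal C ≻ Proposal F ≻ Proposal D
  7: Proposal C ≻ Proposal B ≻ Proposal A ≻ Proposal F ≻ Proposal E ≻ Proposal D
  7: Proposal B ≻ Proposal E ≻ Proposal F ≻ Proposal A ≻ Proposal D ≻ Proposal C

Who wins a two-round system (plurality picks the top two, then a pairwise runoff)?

Round 1 first-place votes: Proposal A 0, Proposal B 7, Proposal C 12, Proposal D 0, Proposal E 5, Proposal F 6. Proposal C and Proposal B advance.
Runoff: Proposal C is ranked above Proposal B on 12 ballots, Proposal B above Proposal C on 18.

Proposal B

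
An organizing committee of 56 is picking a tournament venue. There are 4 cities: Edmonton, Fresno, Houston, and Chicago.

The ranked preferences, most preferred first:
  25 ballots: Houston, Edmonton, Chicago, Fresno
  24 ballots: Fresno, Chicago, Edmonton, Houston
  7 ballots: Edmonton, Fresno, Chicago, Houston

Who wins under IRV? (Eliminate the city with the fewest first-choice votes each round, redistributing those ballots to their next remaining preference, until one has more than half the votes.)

Round 1: Edmonton 7, Fresno 24, Houston 25, Chicago 0. Chicago eliminated.
Round 2: Edmonton 7, Fresno 24, Houston 25. Edmonton eliminated.
Round 3: Fresno 31, Houston 25. Fresno has a majority (≥29).

Fresno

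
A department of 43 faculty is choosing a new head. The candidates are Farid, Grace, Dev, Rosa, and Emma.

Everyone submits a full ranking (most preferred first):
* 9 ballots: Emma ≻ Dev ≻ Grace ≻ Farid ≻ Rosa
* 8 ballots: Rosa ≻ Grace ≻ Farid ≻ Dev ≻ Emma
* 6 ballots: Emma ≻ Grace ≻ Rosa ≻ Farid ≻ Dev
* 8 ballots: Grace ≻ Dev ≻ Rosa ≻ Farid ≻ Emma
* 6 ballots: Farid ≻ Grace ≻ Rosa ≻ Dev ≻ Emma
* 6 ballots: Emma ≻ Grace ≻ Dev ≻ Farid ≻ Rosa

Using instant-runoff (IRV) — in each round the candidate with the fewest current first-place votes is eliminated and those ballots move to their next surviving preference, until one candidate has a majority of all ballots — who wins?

Round 1: Farid 6, Grace 8, Dev 0, Rosa 8, Emma 21. Dev eliminated.
Round 2: Farid 6, Grace 8, Rosa 8, Emma 21. Farid eliminated.
Round 3: Grace 14, Rosa 8, Emma 21. Rosa eliminated.
Round 4: Grace 22, Emma 21. Grace has a majority (≥22).

Grace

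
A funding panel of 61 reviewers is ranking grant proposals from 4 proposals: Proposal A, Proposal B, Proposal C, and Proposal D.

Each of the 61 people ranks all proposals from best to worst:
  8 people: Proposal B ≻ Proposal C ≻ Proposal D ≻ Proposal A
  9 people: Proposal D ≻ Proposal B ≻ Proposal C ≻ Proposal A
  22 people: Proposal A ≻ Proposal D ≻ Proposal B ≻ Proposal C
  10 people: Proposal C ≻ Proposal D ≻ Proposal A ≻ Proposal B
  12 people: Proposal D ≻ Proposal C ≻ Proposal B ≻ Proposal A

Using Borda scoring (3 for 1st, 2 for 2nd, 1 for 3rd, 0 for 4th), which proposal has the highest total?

Proposal A: 8×0 + 9×0 + 22×3 + 10×1 + 12×0 = 76
Proposal B: 8×3 + 9×2 + 22×1 + 10×0 + 12×1 = 76
Proposal C: 8×2 + 9×1 + 22×0 + 10×3 + 12×2 = 79
Proposal D: 8×1 + 9×3 + 22×2 + 10×2 + 12×3 = 135

Proposal D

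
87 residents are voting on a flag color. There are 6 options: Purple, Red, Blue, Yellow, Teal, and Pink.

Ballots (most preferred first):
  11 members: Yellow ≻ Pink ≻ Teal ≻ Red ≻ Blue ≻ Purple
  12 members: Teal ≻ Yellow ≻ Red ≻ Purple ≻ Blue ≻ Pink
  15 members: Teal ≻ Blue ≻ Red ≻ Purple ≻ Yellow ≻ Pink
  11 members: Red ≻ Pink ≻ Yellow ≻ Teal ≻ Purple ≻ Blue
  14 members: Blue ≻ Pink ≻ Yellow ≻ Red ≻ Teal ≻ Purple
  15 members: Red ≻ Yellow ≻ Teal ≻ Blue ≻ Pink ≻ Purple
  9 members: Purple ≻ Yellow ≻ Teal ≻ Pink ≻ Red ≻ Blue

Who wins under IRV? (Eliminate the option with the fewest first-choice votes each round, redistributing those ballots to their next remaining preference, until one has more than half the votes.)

Round 1: Purple 9, Red 26, Blue 14, Yellow 11, Teal 27, Pink 0. Pink eliminated.
Round 2: Purple 9, Red 26, Blue 14, Yellow 11, Teal 27. Purple eliminated.
Round 3: Red 26, Blue 14, Yellow 20, Teal 27. Blue eliminated.
Round 4: Red 26, Yellow 34, Teal 27. Red eliminated.
Round 5: Yellow 60, Teal 27. Yellow has a majority (≥44).

Yellow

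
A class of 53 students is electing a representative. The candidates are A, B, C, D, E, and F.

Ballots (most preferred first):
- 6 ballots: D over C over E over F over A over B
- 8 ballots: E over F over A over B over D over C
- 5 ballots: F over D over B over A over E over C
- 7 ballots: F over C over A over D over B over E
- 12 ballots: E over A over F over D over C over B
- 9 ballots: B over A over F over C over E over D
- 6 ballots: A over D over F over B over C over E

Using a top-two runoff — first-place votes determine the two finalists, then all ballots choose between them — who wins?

Round 1 first-place votes: A 6, B 9, C 0, D 6, E 20, F 12. E and F advance.
Runoff: E is ranked above F on 26 ballots, F above E on 27.

F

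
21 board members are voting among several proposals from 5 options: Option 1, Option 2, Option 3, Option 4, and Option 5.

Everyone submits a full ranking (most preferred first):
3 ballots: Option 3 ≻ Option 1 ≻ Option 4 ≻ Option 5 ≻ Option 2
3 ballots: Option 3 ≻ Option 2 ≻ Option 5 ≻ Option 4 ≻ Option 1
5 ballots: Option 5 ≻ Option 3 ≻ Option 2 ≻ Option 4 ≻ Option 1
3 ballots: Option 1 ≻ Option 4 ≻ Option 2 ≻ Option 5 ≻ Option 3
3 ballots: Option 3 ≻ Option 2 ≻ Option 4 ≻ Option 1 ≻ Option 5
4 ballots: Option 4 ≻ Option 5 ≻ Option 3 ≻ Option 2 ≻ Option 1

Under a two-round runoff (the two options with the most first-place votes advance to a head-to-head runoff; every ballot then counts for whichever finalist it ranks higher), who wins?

Option 5

Round 1 first-place votes: Option 1 3, Option 2 0, Option 3 9, Option 4 4, Option 5 5. Option 3 and Option 5 advance.
Runoff: Option 3 is ranked above Option 5 on 9 ballots, Option 5 above Option 3 on 12.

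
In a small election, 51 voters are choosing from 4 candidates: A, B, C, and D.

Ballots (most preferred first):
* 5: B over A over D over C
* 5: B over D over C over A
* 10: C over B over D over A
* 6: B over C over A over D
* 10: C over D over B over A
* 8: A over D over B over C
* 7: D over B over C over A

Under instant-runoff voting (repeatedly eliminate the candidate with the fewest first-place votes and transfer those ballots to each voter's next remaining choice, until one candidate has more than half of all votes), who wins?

Round 1: A 8, B 16, C 20, D 7. D eliminated.
Round 2: A 8, B 23, C 20. A eliminated.
Round 3: B 31, C 20. B has a majority (≥26).

B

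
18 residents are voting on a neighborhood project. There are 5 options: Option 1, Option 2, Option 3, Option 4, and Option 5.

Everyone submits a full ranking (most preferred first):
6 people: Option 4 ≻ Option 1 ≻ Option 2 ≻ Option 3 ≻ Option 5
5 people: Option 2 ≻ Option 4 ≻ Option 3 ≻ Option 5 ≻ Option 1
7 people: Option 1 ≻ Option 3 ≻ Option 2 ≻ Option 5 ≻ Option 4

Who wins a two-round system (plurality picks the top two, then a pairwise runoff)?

Round 1 first-place votes: Option 1 7, Option 2 5, Option 3 0, Option 4 6, Option 5 0. Option 1 and Option 4 advance.
Runoff: Option 1 is ranked above Option 4 on 7 ballots, Option 4 above Option 1 on 11.

Option 4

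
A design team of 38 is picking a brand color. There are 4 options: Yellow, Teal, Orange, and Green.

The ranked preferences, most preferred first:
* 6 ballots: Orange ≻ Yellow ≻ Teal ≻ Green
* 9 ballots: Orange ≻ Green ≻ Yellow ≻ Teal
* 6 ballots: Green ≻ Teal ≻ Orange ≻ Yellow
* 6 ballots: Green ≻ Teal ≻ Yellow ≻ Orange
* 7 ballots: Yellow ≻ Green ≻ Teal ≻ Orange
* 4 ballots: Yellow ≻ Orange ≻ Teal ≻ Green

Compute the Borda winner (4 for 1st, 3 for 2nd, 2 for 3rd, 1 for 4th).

Green

Yellow: 6×3 + 9×2 + 6×1 + 6×2 + 7×4 + 4×4 = 98
Teal: 6×2 + 9×1 + 6×3 + 6×3 + 7×2 + 4×2 = 79
Orange: 6×4 + 9×4 + 6×2 + 6×1 + 7×1 + 4×3 = 97
Green: 6×1 + 9×3 + 6×4 + 6×4 + 7×3 + 4×1 = 106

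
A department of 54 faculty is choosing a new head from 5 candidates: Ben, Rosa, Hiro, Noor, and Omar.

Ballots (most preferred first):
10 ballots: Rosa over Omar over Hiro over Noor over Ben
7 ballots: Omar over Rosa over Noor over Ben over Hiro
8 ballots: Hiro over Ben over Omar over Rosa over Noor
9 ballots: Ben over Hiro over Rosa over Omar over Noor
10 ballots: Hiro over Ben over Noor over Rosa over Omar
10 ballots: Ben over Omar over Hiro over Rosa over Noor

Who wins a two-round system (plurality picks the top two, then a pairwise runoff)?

Hiro

Round 1 first-place votes: Ben 19, Rosa 10, Hiro 18, Noor 0, Omar 7. Ben and Hiro advance.
Runoff: Ben is ranked above Hiro on 26 ballots, Hiro above Ben on 28.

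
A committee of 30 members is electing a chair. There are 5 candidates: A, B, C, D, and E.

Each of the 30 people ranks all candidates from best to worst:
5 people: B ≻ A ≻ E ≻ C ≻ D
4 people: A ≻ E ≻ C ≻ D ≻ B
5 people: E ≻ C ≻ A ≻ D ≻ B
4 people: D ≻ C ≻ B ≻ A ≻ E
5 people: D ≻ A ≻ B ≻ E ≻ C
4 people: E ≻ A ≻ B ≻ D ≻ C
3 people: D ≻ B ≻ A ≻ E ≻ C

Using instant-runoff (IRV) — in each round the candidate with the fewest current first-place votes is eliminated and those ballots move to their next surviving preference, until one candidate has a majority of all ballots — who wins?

E

Round 1: A 4, B 5, C 0, D 12, E 9. C eliminated.
Round 2: A 4, B 5, D 12, E 9. A eliminated.
Round 3: B 5, D 12, E 13. B eliminated.
Round 4: D 12, E 18. E has a majority (≥16).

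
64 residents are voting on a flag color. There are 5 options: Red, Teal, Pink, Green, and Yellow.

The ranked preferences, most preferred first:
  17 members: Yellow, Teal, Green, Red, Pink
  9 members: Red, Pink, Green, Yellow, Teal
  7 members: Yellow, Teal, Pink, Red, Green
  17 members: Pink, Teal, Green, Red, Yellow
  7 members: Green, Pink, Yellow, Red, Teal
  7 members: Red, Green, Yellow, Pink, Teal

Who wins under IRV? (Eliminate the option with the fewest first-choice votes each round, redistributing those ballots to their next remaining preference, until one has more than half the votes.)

Round 1: Red 16, Teal 0, Pink 17, Green 7, Yellow 24. Teal eliminated.
Round 2: Red 16, Pink 17, Green 7, Yellow 24. Green eliminated.
Round 3: Red 16, Pink 24, Yellow 24. Red eliminated.
Round 4: Pink 33, Yellow 31. Pink has a majority (≥33).

Pink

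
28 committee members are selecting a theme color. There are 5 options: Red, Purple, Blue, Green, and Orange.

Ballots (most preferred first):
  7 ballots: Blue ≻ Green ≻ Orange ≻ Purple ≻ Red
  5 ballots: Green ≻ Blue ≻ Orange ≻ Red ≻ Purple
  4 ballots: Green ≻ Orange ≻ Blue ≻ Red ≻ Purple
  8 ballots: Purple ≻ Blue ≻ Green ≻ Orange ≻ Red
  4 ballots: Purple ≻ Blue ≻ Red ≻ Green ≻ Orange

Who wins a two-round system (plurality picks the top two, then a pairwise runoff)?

Green

Round 1 first-place votes: Red 0, Purple 12, Blue 7, Green 9, Orange 0. Purple and Green advance.
Runoff: Purple is ranked above Green on 12 ballots, Green above Purple on 16.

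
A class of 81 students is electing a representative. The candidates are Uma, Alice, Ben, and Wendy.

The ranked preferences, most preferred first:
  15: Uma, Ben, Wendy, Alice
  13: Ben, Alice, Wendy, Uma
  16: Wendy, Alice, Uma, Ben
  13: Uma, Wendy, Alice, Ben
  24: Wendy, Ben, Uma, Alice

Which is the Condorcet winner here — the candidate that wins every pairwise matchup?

Wendy

Wendy vs Uma: 53–28
Wendy vs Alice: 68–13
Wendy vs Ben: 53–28
Wendy beats every other candidate.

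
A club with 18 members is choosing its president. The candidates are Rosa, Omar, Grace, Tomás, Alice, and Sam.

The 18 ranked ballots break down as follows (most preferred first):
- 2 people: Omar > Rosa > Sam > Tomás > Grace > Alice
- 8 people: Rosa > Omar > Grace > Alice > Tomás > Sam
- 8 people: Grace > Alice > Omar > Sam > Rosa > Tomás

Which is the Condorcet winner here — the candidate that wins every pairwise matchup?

Omar

Omar vs Rosa: 10–8
Omar vs Grace: 10–8
Omar vs Tomás: 18–0
Omar vs Alice: 10–8
Omar vs Sam: 18–0
Omar beats every other candidate.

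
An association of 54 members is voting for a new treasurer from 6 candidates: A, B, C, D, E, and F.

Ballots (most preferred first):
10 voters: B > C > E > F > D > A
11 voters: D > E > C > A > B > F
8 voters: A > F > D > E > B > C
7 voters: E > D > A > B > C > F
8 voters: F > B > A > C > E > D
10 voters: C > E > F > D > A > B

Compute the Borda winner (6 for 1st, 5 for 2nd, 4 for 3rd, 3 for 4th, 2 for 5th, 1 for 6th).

E

A: 10×1 + 11×3 + 8×6 + 7×4 + 8×4 + 10×2 = 171
B: 10×6 + 11×2 + 8×2 + 7×3 + 8×5 + 10×1 = 169
C: 10×5 + 11×4 + 8×1 + 7×2 + 8×3 + 10×6 = 200
D: 10×2 + 11×6 + 8×4 + 7×5 + 8×1 + 10×3 = 191
E: 10×4 + 11×5 + 8×3 + 7×6 + 8×2 + 10×5 = 227
F: 10×3 + 11×1 + 8×5 + 7×1 + 8×6 + 10×4 = 176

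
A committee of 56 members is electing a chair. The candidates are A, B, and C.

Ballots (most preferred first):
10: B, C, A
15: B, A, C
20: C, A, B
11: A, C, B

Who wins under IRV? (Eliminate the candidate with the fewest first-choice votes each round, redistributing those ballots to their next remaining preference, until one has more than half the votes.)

C

Round 1: A 11, B 25, C 20. A eliminated.
Round 2: B 25, C 31. C has a majority (≥29).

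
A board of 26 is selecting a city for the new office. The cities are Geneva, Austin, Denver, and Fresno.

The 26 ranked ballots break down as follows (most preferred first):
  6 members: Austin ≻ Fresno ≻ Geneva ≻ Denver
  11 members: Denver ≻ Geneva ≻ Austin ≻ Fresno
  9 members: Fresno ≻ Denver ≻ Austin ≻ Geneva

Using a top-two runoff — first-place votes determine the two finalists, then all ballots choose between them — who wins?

Fresno

Round 1 first-place votes: Geneva 0, Austin 6, Denver 11, Fresno 9. Denver and Fresno advance.
Runoff: Denver is ranked above Fresno on 11 ballots, Fresno above Denver on 15.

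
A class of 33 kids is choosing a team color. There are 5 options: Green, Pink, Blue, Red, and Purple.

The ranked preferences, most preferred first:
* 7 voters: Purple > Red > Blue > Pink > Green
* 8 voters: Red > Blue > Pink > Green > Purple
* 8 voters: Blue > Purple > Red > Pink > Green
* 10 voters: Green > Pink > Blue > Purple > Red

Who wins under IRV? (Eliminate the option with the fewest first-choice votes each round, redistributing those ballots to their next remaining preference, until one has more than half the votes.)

Round 1: Green 10, Pink 0, Blue 8, Red 8, Purple 7. Pink eliminated.
Round 2: Green 10, Blue 8, Red 8, Purple 7. Purple eliminated.
Round 3: Green 10, Blue 8, Red 15. Blue eliminated.
Round 4: Green 10, Red 23. Red has a majority (≥17).

Red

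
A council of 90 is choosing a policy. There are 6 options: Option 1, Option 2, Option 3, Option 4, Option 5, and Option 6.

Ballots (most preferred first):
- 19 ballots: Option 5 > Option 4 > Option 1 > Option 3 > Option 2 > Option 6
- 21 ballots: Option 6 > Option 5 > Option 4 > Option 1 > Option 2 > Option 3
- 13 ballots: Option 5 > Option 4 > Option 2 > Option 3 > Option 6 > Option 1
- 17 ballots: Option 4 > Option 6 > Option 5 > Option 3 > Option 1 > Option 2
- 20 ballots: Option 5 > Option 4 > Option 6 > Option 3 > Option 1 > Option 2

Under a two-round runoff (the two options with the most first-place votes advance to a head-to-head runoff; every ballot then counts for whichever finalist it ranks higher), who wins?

Round 1 first-place votes: Option 1 0, Option 2 0, Option 3 0, Option 4 17, Option 5 52, Option 6 21. Option 5 and Option 6 advance.
Runoff: Option 5 is ranked above Option 6 on 52 ballots, Option 6 above Option 5 on 38.

Option 5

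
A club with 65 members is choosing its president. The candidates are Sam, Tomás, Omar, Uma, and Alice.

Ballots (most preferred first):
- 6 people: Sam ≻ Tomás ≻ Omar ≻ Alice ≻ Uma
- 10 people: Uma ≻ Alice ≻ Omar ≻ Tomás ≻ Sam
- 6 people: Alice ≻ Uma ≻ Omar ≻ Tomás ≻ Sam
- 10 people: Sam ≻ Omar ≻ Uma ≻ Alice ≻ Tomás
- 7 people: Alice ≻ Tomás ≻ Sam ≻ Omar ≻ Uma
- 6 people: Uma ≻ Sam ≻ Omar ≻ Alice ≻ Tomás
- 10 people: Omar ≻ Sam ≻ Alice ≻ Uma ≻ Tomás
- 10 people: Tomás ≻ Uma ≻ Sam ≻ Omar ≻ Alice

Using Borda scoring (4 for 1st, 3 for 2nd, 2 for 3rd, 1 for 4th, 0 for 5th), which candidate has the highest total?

Sam

Sam: 6×4 + 10×0 + 6×0 + 10×4 + 7×2 + 6×3 + 10×3 + 10×2 = 146
Tomás: 6×3 + 10×1 + 6×1 + 10×0 + 7×3 + 6×0 + 10×0 + 10×4 = 95
Omar: 6×2 + 10×2 + 6×2 + 10×3 + 7×1 + 6×2 + 10×4 + 10×1 = 143
Uma: 6×0 + 10×4 + 6×3 + 10×2 + 7×0 + 6×4 + 10×1 + 10×3 = 142
Alice: 6×1 + 10×3 + 6×4 + 10×1 + 7×4 + 6×1 + 10×2 + 10×0 = 124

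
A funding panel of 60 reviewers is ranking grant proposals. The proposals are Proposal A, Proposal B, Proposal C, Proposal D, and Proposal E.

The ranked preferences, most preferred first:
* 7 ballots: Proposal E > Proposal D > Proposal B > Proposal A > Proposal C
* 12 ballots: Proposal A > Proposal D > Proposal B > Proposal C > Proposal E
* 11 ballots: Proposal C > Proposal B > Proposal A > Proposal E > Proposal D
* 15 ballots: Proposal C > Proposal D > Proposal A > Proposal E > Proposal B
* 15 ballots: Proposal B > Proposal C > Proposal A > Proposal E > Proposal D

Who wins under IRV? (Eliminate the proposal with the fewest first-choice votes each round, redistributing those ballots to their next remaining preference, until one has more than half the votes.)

Round 1: Proposal A 12, Proposal B 15, Proposal C 26, Proposal D 0, Proposal E 7. Proposal D eliminated.
Round 2: Proposal A 12, Proposal B 15, Proposal C 26, Proposal E 7. Proposal E eliminated.
Round 3: Proposal A 12, Proposal B 22, Proposal C 26. Proposal A eliminated.
Round 4: Proposal B 34, Proposal C 26. Proposal B has a majority (≥31).

Proposal B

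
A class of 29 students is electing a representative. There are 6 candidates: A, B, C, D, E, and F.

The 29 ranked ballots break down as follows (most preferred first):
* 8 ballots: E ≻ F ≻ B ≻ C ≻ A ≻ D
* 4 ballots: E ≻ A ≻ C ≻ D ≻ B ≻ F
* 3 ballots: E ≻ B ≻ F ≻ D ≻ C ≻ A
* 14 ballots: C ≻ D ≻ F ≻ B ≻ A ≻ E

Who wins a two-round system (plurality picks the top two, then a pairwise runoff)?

E

Round 1 first-place votes: A 0, B 0, C 14, D 0, E 15, F 0. E and C advance.
Runoff: E is ranked above C on 15 ballots, C above E on 14.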